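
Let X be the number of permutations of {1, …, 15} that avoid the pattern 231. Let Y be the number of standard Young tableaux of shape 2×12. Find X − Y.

For any fixed pattern of length 3, the pattern-avoiding permutations of [15] number C_15. So X = C_15 = 9694845.
By the hook-length formula (or a Dyck-path bijection), SYT of shape 2×12 number C_12. So Y = C_12 = 208012.
X − Y = 9694845 − 208012 = 9486833.

9486833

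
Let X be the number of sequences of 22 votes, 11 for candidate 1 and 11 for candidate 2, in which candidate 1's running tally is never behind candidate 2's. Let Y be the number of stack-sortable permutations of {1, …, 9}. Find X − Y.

53924

Reading a vote for the leader as '(' and for the other as ')' turns such a sequence into a balanced string of 11 pairs, so the count is C_11. So X = C_11 = 58786.
By Knuth's characterisation, the stack-sortable permutations of length 9 are the 231-avoiders, numbering C_9. So Y = C_9 = 4862.
X − Y = 58786 − 4862 = 53924.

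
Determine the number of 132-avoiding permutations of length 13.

742900

Permutations of [n] avoiding any single length-3 pattern are counted by C_n; here n = 13.
C_13 = 742900.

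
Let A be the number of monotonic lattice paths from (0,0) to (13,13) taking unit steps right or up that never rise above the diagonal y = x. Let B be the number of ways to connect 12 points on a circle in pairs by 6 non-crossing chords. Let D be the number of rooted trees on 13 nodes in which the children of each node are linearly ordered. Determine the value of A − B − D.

534756

Sub-diagonal monotone paths from (0,0) to (13,13) biject with Dyck paths of semilength 13, giving C_13. So A = C_13 = 742900.
Non-crossing perfect matchings of 2n points on a circle are counted by C_n; with 12 points, n = 6. So B = C_6 = 132.
Rooted ordered (plane) trees on m nodes have m−1 edges and are counted by C_{m−1}; m = 13 gives C_12. So D = C_12 = 208012.
A − B − D = 742900 − 132 − 208012 = 534756.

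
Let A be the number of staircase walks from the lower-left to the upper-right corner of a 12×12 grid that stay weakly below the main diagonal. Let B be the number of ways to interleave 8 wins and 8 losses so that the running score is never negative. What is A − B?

206582

Monotone paths in an n×n grid that stay weakly below the diagonal are counted by C_n; here n = 12. So A = C_12 = 208012.
Ballot sequences with n votes each where one side never trails are Dyck words, counted by C_n; here n = 8. So B = C_8 = 1430.
A − B = 208012 − 1430 = 206582.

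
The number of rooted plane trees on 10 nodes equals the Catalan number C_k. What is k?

9

A rooted plane tree on 10 nodes has 9 edges, and such trees are counted by C_9.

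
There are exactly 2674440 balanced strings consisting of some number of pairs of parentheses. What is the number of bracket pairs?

Balanced strings of n bracket-pairs are counted by C_n. The Catalan number equal to 2674440 is C_14.

14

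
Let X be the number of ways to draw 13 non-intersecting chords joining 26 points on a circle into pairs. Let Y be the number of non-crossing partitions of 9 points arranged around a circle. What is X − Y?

738038

Pairing 26 circle points by 13 non-crossing chords gives C_13 matchings. So X = C_13 = 742900.
The non-crossing partitions of [9] form a lattice of size C_9. So Y = C_9 = 4862.
X − Y = 742900 − 4862 = 738038.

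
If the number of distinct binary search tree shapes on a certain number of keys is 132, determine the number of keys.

Binary search tree shapes on n keys are counted by C_n, and C_6 = 132.

6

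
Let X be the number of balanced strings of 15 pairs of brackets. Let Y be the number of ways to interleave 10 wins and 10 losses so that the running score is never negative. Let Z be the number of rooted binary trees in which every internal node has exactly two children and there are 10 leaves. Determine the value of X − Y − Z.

With 15 pairs the number of balanced bracket strings is the Catalan number C_15. So X = C_15 = 9694845.
Ballot sequences with n votes each where one side never trails are Dyck words, counted by C_n; here n = 10. So Y = C_10 = 16796.
Full binary trees with 10 leaves have 10−1 = 9 internal nodes, so there are C_9 of them. So Z = C_9 = 4862.
X − Y − Z = 9694845 − 16796 − 4862 = 9673187.

9673187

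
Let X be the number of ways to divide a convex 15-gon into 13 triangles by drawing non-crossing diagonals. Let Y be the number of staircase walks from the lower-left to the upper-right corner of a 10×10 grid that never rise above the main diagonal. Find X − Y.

726104

The number of triangulations of a 15-gon is the Catalan number C_13 (index = sides − 2). So X = C_13 = 742900.
Sub-diagonal monotone paths from (0,0) to (10,10) biject with Dyck paths of semilength 10, giving C_10. So Y = C_10 = 16796.
X − Y = 742900 − 16796 = 726104.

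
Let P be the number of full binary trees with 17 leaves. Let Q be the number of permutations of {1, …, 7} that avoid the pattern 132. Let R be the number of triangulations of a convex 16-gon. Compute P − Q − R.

32682801

A full binary tree with L leaves has L−1 internal nodes and is counted by C_{L−1}; L = 17 gives C_16. So P = C_16 = 35357670.
For any fixed pattern of length 3, the pattern-avoiding permutations of [7] number C_7. So Q = C_7 = 429.
A convex 16-gon is triangulated into 14 triangles, and the number of such triangulations is the Catalan number C_{16−2} = C_14. So R = C_14 = 2674440.
P − Q − R = 35357670 − 429 − 2674440 = 32682801.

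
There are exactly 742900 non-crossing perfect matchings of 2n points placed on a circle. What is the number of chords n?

13

Non-crossing pairings of 2n points on a circle are counted by C_n. Since C_13 = 742900, the index is 13.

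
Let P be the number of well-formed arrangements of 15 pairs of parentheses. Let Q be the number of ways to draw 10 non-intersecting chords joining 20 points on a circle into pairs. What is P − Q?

A balanced arrangement of 15 bracket pairs is a Dyck word of semilength 15, so the count is C_15. So P = C_15 = 9694845.
Pairing 20 circle points by 10 non-crossing chords gives C_10 matchings. So Q = C_10 = 16796.
P − Q = 9694845 − 16796 = 9678049.

9678049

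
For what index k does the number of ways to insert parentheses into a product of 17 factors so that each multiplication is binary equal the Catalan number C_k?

Parenthesizations of m factors correspond to full binary trees with m leaves, counted by C_{m−1}; m = 17 gives C_16.

16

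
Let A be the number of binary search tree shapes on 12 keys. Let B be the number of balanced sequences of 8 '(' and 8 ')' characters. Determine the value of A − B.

206582

Rooted binary trees with 12 nodes (each child slot possibly empty) number C_12. So A = C_12 = 208012.
Balanced strings of n pairs of brackets are counted by C_n; here n = 8. So B = C_8 = 1430.
A − B = 208012 − 1430 = 206582.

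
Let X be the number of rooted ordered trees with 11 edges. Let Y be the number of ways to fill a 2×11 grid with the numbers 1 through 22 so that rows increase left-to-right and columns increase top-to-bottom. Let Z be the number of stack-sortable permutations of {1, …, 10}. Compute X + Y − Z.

Rooted ordered trees with n edges are counted by C_n; here n = 11. So X = C_11 = 58786.
By the hook-length formula (or a Dyck-path bijection), SYT of shape 2×11 number C_11. So Y = C_11 = 58786.
By Knuth's characterisation, the stack-sortable permutations of length 10 are the 231-avoiders, numbering C_10. So Z = C_10 = 16796.
X + Y − Z = 58786 + 58786 − 16796 = 100776.

100776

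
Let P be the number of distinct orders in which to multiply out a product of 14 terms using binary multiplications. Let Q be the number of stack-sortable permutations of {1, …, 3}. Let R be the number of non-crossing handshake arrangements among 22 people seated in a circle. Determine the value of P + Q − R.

Bracketing 14 factors into binary products is counted by C_{14−1} = C_13. So P = C_13 = 742900.
By Knuth's characterisation, the stack-sortable permutations of length 3 are the 231-avoiders, numbering C_3. So Q = C_3 = 5.
Non-crossing handshake pairings of 2n people are counted by C_n; 22 people gives n = 11. So R = C_11 = 58786.
P + Q − R = 742900 + 5 − 58786 = 684119.

684119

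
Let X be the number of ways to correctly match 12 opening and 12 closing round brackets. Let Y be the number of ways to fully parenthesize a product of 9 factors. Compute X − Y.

206582

With 12 pairs the number of balanced bracket strings is the Catalan number C_12. So X = C_12 = 208012.
Bracketing 9 factors into binary products is counted by C_{9−1} = C_8. So Y = C_8 = 1430.
X − Y = 208012 − 1430 = 206582.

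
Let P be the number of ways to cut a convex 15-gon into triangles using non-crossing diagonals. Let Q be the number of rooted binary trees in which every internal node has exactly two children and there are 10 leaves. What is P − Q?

738038

Triangulations of a convex m-gon are counted by C_{m−2}; with m = 15 this is C_13. So P = C_13 = 742900.
A full binary tree with L leaves has L−1 internal nodes and is counted by C_{L−1}; L = 10 gives C_9. So Q = C_9 = 4862.
P − Q = 742900 − 4862 = 738038.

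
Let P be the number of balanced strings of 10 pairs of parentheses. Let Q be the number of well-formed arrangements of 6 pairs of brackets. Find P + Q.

A balanced arrangement of 10 bracket pairs is a Dyck word of semilength 10, so the count is C_10. So P = C_10 = 16796.
A balanced arrangement of 6 bracket pairs is a Dyck word of semilength 6, so the count is C_6. So Q = C_6 = 132.
P + Q = 16796 + 132 = 16928.

16928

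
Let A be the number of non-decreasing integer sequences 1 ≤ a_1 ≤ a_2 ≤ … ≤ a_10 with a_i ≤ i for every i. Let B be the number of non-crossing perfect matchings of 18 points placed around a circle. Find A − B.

Such sub-staircase sequences of length n are counted by C_n; here n = 10. So A = C_10 = 16796.
Non-crossing perfect matchings of 2n points on a circle are counted by C_n; with 18 points, n = 9. So B = C_9 = 4862.
A − B = 16796 − 4862 = 11934.

11934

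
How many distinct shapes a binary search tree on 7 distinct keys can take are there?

There are C_n binary search tree shapes on n keys; with n = 7 that is C_7.
C_7 = C(14,7)/8 = 3432/8 = 429.

429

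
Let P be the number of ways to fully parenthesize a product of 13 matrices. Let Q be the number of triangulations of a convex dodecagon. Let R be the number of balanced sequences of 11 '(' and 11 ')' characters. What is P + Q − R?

166022

Ways to associate a product of 13 factors correspond to binary trees on 13 leaves, so the count is C_12. So P = C_12 = 208012.
Triangulations of a convex m-gon are counted by C_{m−2}; with m = 12 this is C_10. So Q = C_10 = 16796.
Balanced strings of n pairs of brackets are counted by C_n; here n = 11. So R = C_11 = 58786.
P + Q − R = 208012 + 16796 − 58786 = 166022.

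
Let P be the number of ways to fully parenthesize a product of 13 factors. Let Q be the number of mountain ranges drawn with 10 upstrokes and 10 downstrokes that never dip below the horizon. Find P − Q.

191216

Bracketing 13 factors into binary products is counted by C_{13−1} = C_12. So P = C_12 = 208012.
A Dyck path with 10 up-steps and 10 down-steps has semilength 10, so there are C_10 of them. So Q = C_10 = 16796.
P − Q = 208012 − 16796 = 191216.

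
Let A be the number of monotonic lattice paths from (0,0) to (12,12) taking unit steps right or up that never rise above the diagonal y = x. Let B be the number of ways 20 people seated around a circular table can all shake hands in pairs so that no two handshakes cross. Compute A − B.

191216

Monotone paths in an n×n grid that stay weakly below the diagonal are counted by C_n; here n = 12. So A = C_12 = 208012.
With 20 = 2·10 people, non-crossing handshake pairings are non-crossing perfect matchings on a circle, counted by C_10. So B = C_10 = 16796.
A − B = 208012 − 16796 = 191216.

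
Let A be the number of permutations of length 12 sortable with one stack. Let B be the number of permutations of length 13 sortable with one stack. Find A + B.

950912

Stack-sortable permutations are exactly the 231-avoiding ones, counted by C_n; here n = 12. So A = C_12 = 208012.
Stack-sortable permutations are exactly the 231-avoiding ones, counted by C_n; here n = 13. So B = C_13 = 742900.
A + B = 208012 + 742900 = 950912.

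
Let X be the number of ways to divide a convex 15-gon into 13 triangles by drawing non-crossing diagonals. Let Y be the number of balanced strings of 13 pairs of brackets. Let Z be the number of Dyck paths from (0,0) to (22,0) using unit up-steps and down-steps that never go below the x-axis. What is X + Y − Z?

1427014

Triangulations of a convex m-gon are counted by C_{m−2}; with m = 15 this is C_13. So X = C_13 = 742900.
With 13 pairs the number of balanced bracket strings is the Catalan number C_13. So Y = C_13 = 742900.
Dyck paths of semilength n (length 2n) are counted by C_n; here n = 11. So Z = C_11 = 58786.
X + Y − Z = 742900 + 742900 − 58786 = 1427014.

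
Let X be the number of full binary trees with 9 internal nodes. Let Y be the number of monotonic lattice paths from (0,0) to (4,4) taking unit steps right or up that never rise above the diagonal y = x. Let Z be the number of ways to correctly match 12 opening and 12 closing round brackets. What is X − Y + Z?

The number of full binary trees on 9 internal nodes is the Catalan number C_9. So X = C_9 = 4862.
Sub-diagonal monotone paths from (0,0) to (4,4) biject with Dyck paths of semilength 4, giving C_4. So Y = C_4 = 14.
A balanced arrangement of 12 bracket pairs is a Dyck word of semilength 12, so the count is C_12. So Z = C_12 = 208012.
X − Y + Z = 4862 − 14 + 208012 = 212860.

212860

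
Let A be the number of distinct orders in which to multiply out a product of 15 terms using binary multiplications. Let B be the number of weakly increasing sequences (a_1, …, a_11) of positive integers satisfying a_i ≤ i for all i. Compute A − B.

Parenthesizations of m factors correspond to full binary trees with m leaves, counted by C_{m−1}; m = 15 gives C_14. So A = C_14 = 2674440.
Weakly increasing sequences with a_i ≤ i biject with Dyck paths of semilength 11, so there are C_11. So B = C_11 = 58786.
A − B = 2674440 − 58786 = 2615654.

2615654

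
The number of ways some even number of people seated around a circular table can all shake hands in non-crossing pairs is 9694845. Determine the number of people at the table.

30

Non-crossing handshake pairings of 2n people are counted by C_n, and C_15 = 9694845.
So n = 15, and there are 2n = 30 people.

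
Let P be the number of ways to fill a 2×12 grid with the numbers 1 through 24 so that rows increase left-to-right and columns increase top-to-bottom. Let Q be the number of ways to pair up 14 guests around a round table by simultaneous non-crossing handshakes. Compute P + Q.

208441

Standard Young tableaux of shape 2×n are counted by C_n; here n = 12. So P = C_12 = 208012.
Non-crossing handshake pairings of 2n people are counted by C_n; 14 people gives n = 7. So Q = C_7 = 429.
P + Q = 208012 + 429 = 208441.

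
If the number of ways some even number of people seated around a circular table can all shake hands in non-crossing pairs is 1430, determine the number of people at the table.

16

Non-crossing handshake pairings of 2n people are counted by C_n; 1430 = C_8.
So n = 8, and there are 2n = 16 people.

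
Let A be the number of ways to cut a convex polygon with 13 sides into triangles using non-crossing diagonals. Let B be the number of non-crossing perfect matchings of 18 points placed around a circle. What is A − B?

Triangulations of a convex m-gon are counted by C_{m−2}; with m = 13 this is C_11. So A = C_11 = 58786.
Non-crossing perfect matchings of 2n points on a circle are counted by C_n; with 18 points, n = 9. So B = C_9 = 4862.
A − B = 58786 − 4862 = 53924.

53924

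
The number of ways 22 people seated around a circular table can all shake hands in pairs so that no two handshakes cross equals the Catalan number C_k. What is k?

11

With 22 = 2·11 people, non-crossing handshake pairings are non-crossing perfect matchings on a circle, counted by C_11.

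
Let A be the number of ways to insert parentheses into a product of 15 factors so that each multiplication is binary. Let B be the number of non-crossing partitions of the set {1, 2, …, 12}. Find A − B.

2466428

Bracketing 15 factors into binary products is counted by C_{15−1} = C_14. So A = C_14 = 2674440.
Non-crossing partitions of an n-element set are counted by C_n; here n = 12. So B = C_12 = 208012.
A − B = 2674440 − 208012 = 2466428.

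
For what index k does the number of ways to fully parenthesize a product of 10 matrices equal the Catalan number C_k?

9

Ways to associate a product of 10 factors correspond to binary trees on 10 leaves, so the count is C_9.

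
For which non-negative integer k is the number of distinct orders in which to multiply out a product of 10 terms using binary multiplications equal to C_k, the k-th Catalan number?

Parenthesizations of m factors correspond to full binary trees with m leaves, counted by C_{m−1}; m = 10 gives C_9.

9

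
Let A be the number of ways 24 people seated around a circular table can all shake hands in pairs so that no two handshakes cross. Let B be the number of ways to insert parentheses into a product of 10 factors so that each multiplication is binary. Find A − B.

Non-crossing handshake pairings of 2n people are counted by C_n; 24 people gives n = 12. So A = C_12 = 208012.
Parenthesizations of m factors correspond to full binary trees with m leaves, counted by C_{m−1}; m = 10 gives C_9. So B = C_9 = 4862.
A − B = 208012 − 4862 = 203150.

203150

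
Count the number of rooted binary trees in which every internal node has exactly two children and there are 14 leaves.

A full binary tree with L leaves has L−1 internal nodes and is counted by C_{L−1}; L = 14 gives C_13.
C_13 = C_12 · 2(2·12+1)/(12+2) = 208012 · 50/14 = 742900.

742900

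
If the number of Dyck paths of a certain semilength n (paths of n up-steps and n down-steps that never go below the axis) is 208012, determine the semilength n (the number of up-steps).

12

Dyck paths of semilength n are counted by C_n, and C_12 = 208012.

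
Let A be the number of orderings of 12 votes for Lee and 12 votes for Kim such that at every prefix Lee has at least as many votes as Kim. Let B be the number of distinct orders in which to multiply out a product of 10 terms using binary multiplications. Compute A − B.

Reading a vote for the leader as '(' and for the other as ')' turns such a sequence into a balanced string of 12 pairs, so the count is C_12. So A = C_12 = 208012.
Parenthesizations of m factors correspond to full binary trees with m leaves, counted by C_{m−1}; m = 10 gives C_9. So B = C_9 = 4862.
A − B = 208012 − 4862 = 203150.

203150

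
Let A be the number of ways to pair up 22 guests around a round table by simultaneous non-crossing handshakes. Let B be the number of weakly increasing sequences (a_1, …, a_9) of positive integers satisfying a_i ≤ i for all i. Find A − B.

53924

With 22 = 2·11 people, non-crossing handshake pairings are non-crossing perfect matchings on a circle, counted by C_11. So A = C_11 = 58786.
Weakly increasing sequences with a_i ≤ i biject with Dyck paths of semilength 9, so there are C_9. So B = C_9 = 4862.
A − B = 58786 − 4862 = 53924.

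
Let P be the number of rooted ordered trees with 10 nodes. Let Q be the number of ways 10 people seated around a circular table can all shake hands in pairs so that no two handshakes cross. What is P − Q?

4820

A rooted plane tree on 10 nodes has 9 edges, and such trees are counted by C_9. So P = C_9 = 4862.
With 10 = 2·5 people, non-crossing handshake pairings are non-crossing perfect matchings on a circle, counted by C_5. So Q = C_5 = 42.
P − Q = 4862 − 42 = 4820.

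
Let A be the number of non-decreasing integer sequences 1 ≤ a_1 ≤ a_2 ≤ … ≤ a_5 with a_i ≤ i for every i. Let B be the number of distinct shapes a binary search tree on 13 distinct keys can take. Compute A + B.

Such sub-staircase sequences of length n are counted by C_n; here n = 5. So A = C_5 = 42.
Rooted binary trees with 13 nodes (each child slot possibly empty) number C_13. So B = C_13 = 742900.
A + B = 42 + 742900 = 742942.

742942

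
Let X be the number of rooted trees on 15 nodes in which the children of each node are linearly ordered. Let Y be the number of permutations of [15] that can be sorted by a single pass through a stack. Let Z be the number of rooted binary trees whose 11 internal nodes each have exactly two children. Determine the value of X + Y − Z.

Rooted ordered (plane) trees on m nodes have m−1 edges and are counted by C_{m−1}; m = 15 gives C_14. So X = C_14 = 2674440.
Stack-sortable permutations are exactly the 231-avoiding ones, counted by C_n; here n = 15. So Y = C_15 = 9694845.
The number of full binary trees on 11 internal nodes is the Catalan number C_11. So Z = C_11 = 58786.
X + Y − Z = 2674440 + 9694845 − 58786 = 12310499.

12310499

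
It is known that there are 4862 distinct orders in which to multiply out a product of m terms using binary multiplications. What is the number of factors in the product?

10

Parenthesizations of m factors are counted by C_{m−1}, and C_9 = 4862.
So the index is 9, and the number of factors is 9 + 1 = 10.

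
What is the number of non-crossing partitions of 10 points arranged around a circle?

16796

Non-crossing partitions of an n-element set are counted by C_n; here n = 10.
C_10 = C(20,10)/11 = 184756/11 = 16796.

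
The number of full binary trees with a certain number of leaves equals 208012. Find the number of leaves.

13

Full binary trees with L leaves are counted by C_{L−1}. Since C_12 = 208012, the index is 12.
So the index is 12, and the number of leaves is 12 + 1 = 13.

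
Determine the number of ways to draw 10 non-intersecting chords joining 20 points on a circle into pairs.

Pairing 20 circle points by 10 non-crossing chords gives C_10 matchings.
C_10 = C(20,10)/11 = 184756/11 = 16796.

16796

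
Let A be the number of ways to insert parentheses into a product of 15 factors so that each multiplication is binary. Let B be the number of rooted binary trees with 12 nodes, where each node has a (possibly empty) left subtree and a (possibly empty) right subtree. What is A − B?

2466428

Ways to associate a product of 15 factors correspond to binary trees on 15 leaves, so the count is C_14. So A = C_14 = 2674440.
There are C_n binary search tree shapes on n keys; with n = 12 that is C_12. So B = C_12 = 208012.
A − B = 2674440 − 208012 = 2466428.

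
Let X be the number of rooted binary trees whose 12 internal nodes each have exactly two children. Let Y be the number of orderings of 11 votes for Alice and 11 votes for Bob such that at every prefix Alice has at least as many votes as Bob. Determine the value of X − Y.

149226

Full binary trees with n internal nodes are counted by C_n; here n = 12. So X = C_12 = 208012.
Reading a vote for the leader as '(' and for the other as ')' turns such a sequence into a balanced string of 11 pairs, so the count is C_11. So Y = C_11 = 58786.
X − Y = 208012 − 58786 = 149226.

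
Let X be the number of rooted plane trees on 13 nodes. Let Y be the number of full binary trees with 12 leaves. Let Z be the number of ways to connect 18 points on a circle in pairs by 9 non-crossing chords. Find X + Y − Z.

Rooted ordered (plane) trees on m nodes have m−1 edges and are counted by C_{m−1}; m = 13 gives C_12. So X = C_12 = 208012.
Full binary trees with 12 leaves have 12−1 = 11 internal nodes, so there are C_11 of them. So Y = C_11 = 58786.
Non-crossing perfect matchings of 2n points on a circle are counted by C_n; with 18 points, n = 9. So Z = C_9 = 4862.
X + Y − Z = 208012 + 58786 − 4862 = 261936.

261936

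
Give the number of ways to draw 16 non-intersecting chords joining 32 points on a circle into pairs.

Non-crossing perfect matchings of 2n points on a circle are counted by C_n; with 32 points, n = 16.
C_16 = C(32,16)/17 = 601080390/17 = 35357670.

35357670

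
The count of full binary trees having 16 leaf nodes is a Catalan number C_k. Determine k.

Full binary trees with 16 leaves have 16−1 = 15 internal nodes, so there are C_15 of them.

15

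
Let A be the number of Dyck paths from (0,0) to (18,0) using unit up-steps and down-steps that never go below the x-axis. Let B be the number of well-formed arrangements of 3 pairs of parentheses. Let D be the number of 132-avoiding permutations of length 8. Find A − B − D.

Dyck paths of semilength n (length 2n) are counted by C_n; here n = 9. So A = C_9 = 4862.
With 3 pairs the number of balanced bracket strings is the Catalan number C_3. So B = C_3 = 5.
Permutations of [n] avoiding any single length-3 pattern are counted by C_n; here n = 8. So D = C_8 = 1430.
A − B − D = 4862 − 5 − 1430 = 3427.

3427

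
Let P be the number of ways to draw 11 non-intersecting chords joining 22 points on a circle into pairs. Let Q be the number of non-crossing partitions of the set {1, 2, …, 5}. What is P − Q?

58744

Non-crossing perfect matchings of 2n points on a circle are counted by C_n; with 22 points, n = 11. So P = C_11 = 58786.
Non-crossing partitions of an n-element set are counted by C_n; here n = 5. So Q = C_5 = 42.
P − Q = 58786 − 42 = 58744.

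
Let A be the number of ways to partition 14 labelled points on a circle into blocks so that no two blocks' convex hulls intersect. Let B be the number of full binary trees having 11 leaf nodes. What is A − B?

The non-crossing partitions of [14] form a lattice of size C_14. So A = C_14 = 2674440.
A full binary tree with L leaves has L−1 internal nodes and is counted by C_{L−1}; L = 11 gives C_10. So B = C_10 = 16796.
A − B = 2674440 − 16796 = 2657644.

2657644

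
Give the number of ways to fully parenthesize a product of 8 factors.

429

Parenthesizations of m factors correspond to full binary trees with m leaves, counted by C_{m−1}; m = 8 gives C_7.
C_7 = C(14,7)/8 = 3432/8 = 429.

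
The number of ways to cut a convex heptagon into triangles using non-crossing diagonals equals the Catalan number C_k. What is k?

5

The number of triangulations of a 7-gon is the Catalan number C_5 (index = sides − 2).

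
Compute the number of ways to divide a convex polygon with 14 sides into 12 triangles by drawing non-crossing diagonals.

208012

Triangulations of a convex m-gon are counted by C_{m−2}; with m = 14 this is C_12.
C_12 = C_11 · 2(2·11+1)/(11+2) = 58786 · 46/13 = 208012.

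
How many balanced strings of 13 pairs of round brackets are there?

With 13 pairs the number of balanced bracket strings is the Catalan number C_13.
C_13 = C(26,13)/14 = 10400600/14 = 742900.

742900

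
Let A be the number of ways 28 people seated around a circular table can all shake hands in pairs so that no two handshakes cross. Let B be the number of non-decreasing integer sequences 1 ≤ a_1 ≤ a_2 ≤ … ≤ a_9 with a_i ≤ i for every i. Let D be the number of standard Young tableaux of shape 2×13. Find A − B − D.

1926678

With 28 = 2·14 people, non-crossing handshake pairings are non-crossing perfect matchings on a circle, counted by C_14. So A = C_14 = 2674440.
Such sub-staircase sequences of length n are counted by C_n; here n = 9. So B = C_9 = 4862.
By the hook-length formula (or a Dyck-path bijection), SYT of shape 2×13 number C_13. So D = C_13 = 742900.
A − B − D = 2674440 − 4862 − 742900 = 1926678.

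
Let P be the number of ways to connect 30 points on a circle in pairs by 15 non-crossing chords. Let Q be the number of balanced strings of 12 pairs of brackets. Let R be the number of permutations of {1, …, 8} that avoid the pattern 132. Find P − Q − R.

Non-crossing perfect matchings of 2n points on a circle are counted by C_n; with 30 points, n = 15. So P = C_15 = 9694845.
With 12 pairs the number of balanced bracket strings is the Catalan number C_12. So Q = C_12 = 208012.
For any fixed pattern of length 3, the pattern-avoiding permutations of [8] number C_8. So R = C_8 = 1430.
P − Q − R = 9694845 − 208012 − 1430 = 9485403.

9485403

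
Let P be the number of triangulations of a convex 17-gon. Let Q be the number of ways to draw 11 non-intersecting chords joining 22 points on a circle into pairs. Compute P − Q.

Triangulations of a convex m-gon are counted by C_{m−2}; with m = 17 this is C_15. So P = C_15 = 9694845.
Pairing 22 circle points by 11 non-crossing chords gives C_11 matchings. So Q = C_11 = 58786.
P − Q = 9694845 − 58786 = 9636059.

9636059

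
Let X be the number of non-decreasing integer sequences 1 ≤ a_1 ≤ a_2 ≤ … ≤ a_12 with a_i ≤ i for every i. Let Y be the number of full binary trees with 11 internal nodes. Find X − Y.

149226

Weakly increasing sequences with a_i ≤ i biject with Dyck paths of semilength 12, so there are C_12. So X = C_12 = 208012.
Full binary trees with n internal nodes are counted by C_n; here n = 11. So Y = C_11 = 58786.
X − Y = 208012 − 58786 = 149226.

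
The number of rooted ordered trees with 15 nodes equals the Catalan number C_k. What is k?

14

A rooted plane tree on 15 nodes has 14 edges, and such trees are counted by C_14.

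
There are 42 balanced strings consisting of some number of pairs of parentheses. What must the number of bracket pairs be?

Balanced strings of n bracket-pairs are counted by C_n. Since C_5 = 42, the index is 5.

5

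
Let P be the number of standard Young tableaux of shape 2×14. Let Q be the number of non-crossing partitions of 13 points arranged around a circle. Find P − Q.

1931540

By the hook-length formula (or a Dyck-path bijection), SYT of shape 2×14 number C_14. So P = C_14 = 2674440.
Non-crossing partitions of an n-element set are counted by C_n; here n = 13. So Q = C_13 = 742900.
P − Q = 2674440 − 742900 = 1931540.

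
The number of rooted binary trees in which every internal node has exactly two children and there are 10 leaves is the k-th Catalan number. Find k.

9

Full binary trees with 10 leaves have 10−1 = 9 internal nodes, so there are C_9 of them.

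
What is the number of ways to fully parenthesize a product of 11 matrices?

16796

Bracketing 11 factors into binary products is counted by C_{11−1} = C_10.
C_10 = C(20,10)/11 = 184756/11 = 16796.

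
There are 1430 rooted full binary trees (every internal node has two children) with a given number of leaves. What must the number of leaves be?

9

Full binary trees with L leaves are counted by C_{L−1}. Since C_8 = 1430, the index is 8.
So the index is 8, and the number of leaves is 8 + 1 = 9.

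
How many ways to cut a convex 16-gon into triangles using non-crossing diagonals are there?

Triangulations of a convex m-gon are counted by C_{m−2}; with m = 16 this is C_14.
C_14 = C(28,14)/15 = 40116600/15 = 2674440.

2674440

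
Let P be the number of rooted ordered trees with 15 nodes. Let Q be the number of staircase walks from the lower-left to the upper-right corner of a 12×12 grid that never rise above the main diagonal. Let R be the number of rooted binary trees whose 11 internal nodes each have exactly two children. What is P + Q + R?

Rooted ordered (plane) trees on m nodes have m−1 edges and are counted by C_{m−1}; m = 15 gives C_14. So P = C_14 = 2674440.
Monotone paths in an n×n grid that stay weakly below the diagonal are counted by C_n; here n = 12. So Q = C_12 = 208012.
Full binary trees with n internal nodes are counted by C_n; here n = 11. So R = C_11 = 58786.
P + Q + R = 2674440 + 208012 + 58786 = 2941238.

2941238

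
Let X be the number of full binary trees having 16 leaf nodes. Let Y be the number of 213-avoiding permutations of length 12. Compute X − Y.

Full binary trees with 16 leaves have 16−1 = 15 internal nodes, so there are C_15 of them. So X = C_15 = 9694845.
For any fixed pattern of length 3, the pattern-avoiding permutations of [12] number C_12. So Y = C_12 = 208012.
X − Y = 9694845 − 208012 = 9486833.

9486833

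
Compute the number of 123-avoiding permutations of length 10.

16796

For any fixed pattern of length 3, the pattern-avoiding permutations of [10] number C_10.
C_10 = 16796.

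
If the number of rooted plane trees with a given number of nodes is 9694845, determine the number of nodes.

16

Rooted ordered trees on m nodes are counted by C_{m−1}, and C_15 = 9694845.
So the index is 15, and the number of nodes is 15 + 1 = 16.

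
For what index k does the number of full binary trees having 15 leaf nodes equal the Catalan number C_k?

A full binary tree with L leaves has L−1 internal nodes and is counted by C_{L−1}; L = 15 gives C_14.

14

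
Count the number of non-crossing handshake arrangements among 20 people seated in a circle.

16796

Non-crossing handshake pairings of 2n people are counted by C_n; 20 people gives n = 10.
C_10 = C(20,10)/11 = 184756/11 = 16796.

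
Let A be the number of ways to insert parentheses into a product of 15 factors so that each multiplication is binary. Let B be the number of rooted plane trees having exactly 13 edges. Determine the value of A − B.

Ways to associate a product of 15 factors correspond to binary trees on 15 leaves, so the count is C_14. So A = C_14 = 2674440.
Rooted ordered trees with n edges are counted by C_n; here n = 13. So B = C_13 = 742900.
A − B = 2674440 − 742900 = 1931540.

1931540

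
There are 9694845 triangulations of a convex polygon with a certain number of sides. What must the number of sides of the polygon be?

17

Triangulations of a convex m-gon are counted by C_{m−2}, and C_15 = 9694845.
So m − 2 = 15, giving m = 17 sides.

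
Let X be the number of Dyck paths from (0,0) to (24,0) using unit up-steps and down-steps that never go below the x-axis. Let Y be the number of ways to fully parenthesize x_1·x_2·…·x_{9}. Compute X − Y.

A Dyck path with 12 up-steps and 12 down-steps has semilength 12, so there are C_12 of them. So X = C_12 = 208012.
Ways to associate a product of 9 factors correspond to binary trees on 9 leaves, so the count is C_8. So Y = C_8 = 1430.
X − Y = 208012 − 1430 = 206582.

206582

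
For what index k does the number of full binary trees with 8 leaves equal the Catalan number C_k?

7

Full binary trees with 8 leaves have 8−1 = 7 internal nodes, so there are C_7 of them.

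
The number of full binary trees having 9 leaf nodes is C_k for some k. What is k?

8

A full binary tree with L leaves has L−1 internal nodes and is counted by C_{L−1}; L = 9 gives C_8.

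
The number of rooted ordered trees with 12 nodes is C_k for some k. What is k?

A rooted plane tree on 12 nodes has 11 edges, and such trees are counted by C_11.

11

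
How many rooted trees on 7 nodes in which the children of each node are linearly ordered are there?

132

A rooted plane tree on 7 nodes has 6 edges, and such trees are counted by C_6.
C_6 = C_5 · 2(2·5+1)/(5+2) = 42 · 22/7 = 132.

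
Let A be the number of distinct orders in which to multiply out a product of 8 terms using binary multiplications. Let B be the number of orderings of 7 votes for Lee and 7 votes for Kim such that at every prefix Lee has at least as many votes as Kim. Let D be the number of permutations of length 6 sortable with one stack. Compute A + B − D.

726

Bracketing 8 factors into binary products is counted by C_{8−1} = C_7. So A = C_7 = 429.
Ballot sequences with n votes each where one side never trails are Dyck words, counted by C_n; here n = 7. So B = C_7 = 429.
By Knuth's characterisation, the stack-sortable permutations of length 6 are the 231-avoiders, numbering C_6. So D = C_6 = 132.
A + B − D = 429 + 429 − 132 = 726.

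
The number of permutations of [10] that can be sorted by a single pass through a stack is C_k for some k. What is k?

10

Stack-sortable permutations are exactly the 231-avoiding ones, counted by C_n; here n = 10.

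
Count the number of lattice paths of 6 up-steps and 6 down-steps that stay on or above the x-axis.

Dyck paths of semilength n (length 2n) are counted by C_n; here n = 6.
C_6 = C(12,6)/7 = 924/7 = 132.

132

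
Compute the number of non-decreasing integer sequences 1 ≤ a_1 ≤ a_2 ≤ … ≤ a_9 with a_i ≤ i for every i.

Such sub-staircase sequences of length n are counted by C_n; here n = 9.
C_9 = C(18,9)/10 = 48620/10 = 4862.

4862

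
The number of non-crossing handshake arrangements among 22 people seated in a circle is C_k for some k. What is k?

11

Non-crossing handshake pairings of 2n people are counted by C_n; 22 people gives n = 11.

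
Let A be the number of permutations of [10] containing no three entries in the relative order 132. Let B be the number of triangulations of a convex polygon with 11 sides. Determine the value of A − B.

Permutations of [n] avoiding any single length-3 pattern are counted by C_n; here n = 10. So A = C_10 = 16796.
Triangulations of a convex m-gon are counted by C_{m−2}; with m = 11 this is C_9. So B = C_9 = 4862.
A − B = 16796 − 4862 = 11934.

11934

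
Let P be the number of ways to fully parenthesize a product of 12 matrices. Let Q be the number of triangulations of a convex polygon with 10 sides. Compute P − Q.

57356

Bracketing 12 factors into binary products is counted by C_{12−1} = C_11. So P = C_11 = 58786.
A convex 10-gon is triangulated into 8 triangles, and the number of such triangulations is the Catalan number C_{10−2} = C_8. So Q = C_8 = 1430.
P − Q = 58786 − 1430 = 57356.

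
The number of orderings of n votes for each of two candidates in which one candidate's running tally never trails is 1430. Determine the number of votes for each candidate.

Such ballot sequences with n votes each are counted by C_n. Since C_8 = 1430, the index is 8.

8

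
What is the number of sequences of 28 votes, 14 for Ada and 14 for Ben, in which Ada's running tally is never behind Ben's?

2674440

Reading a vote for the leader as '(' and for the other as ')' turns such a sequence into a balanced string of 14 pairs, so the count is C_14.
C_14 = C(28,14)/15 = 40116600/15 = 2674440.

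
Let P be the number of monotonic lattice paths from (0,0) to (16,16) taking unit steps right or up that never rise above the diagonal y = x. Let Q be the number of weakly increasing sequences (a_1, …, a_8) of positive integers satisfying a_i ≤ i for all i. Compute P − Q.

Sub-diagonal monotone paths from (0,0) to (16,16) biject with Dyck paths of semilength 16, giving C_16. So P = C_16 = 35357670.
Weakly increasing sequences with a_i ≤ i biject with Dyck paths of semilength 8, so there are C_8. So Q = C_8 = 1430.
P − Q = 35357670 − 1430 = 35356240.

35356240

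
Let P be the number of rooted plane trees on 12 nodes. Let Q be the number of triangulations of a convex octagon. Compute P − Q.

A rooted plane tree on 12 nodes has 11 edges, and such trees are counted by C_11. So P = C_11 = 58786.
The number of triangulations of an 8-gon is the Catalan number C_6 (index = sides − 2). So Q = C_6 = 132.
P − Q = 58786 − 132 = 58654.

58654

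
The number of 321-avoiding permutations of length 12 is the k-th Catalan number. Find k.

Permutations of [n] avoiding any single length-3 pattern are counted by C_n; here n = 12.

12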